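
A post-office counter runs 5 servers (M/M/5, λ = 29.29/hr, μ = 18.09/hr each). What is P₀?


a = λ/μ = 29.29/18.09 = 1.6191; ρ = a/c = 0.3238
Σ_{k=0}^{4} a^k/k! (terms k=0..4) = 1.00000 + 1.61913 + 1.31079 + 0.70744 + 0.28636 = 4.92371
Tail: a^5/(5!(1−ρ)) = 11.12766/(120·0.6762) = 0.13714
P₀ = 1/(4.92371 + 0.13714) = 1/5.06085 = 0.197595

Final: 0.197595


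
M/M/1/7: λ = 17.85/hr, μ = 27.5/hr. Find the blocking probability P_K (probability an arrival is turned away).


ρ = λ/μ = 17.85/27.5 = 0.6491
P_K = (1−ρ)ρ^K/(1−ρ^(K+1)) = (0.3509·0.048544)/(1 − 0.031510)
= 0.017035/0.968490 = 0.017589

Final: 0.017589


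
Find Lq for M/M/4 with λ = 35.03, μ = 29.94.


a = λ/μ = 1.1700; ρ = a/4 = 0.2925
P₀ = 0.309428
Lq = P₀·a^c·ρ / (c!·(1−ρ)²) = 0.309428·1.87393·0.2925/(24·0.50055)
= 0.01412

Final: 0.01412


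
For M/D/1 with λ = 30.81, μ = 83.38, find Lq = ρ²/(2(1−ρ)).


ρ = 30.81/83.38 = 0.3695
M/D/1: Lq = ρ²/(2(1−ρ)) = 0.1365/(2·0.6305) = 0.10828

Final: 0.10828


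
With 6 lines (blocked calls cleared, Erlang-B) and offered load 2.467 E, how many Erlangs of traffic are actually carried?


B(6,2.467) = 0.026921 (Erlang-B)
Carried load = a(1 − B) = 2.467·(1 − 0.026921) = 2.467·0.973079 = 2.4006 E

Final: 2.4006 Erlangs


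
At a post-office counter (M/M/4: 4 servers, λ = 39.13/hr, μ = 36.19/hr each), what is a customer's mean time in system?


a = 1.0812; ρ = 0.2703; P₀ = 0.338467
Lq = P₀·a^c·ρ/(c!(1−ρ)²) = 0.009785
Wq = Lq/λ = 0.009785/39.13 = 0.0002501 hr
W = Wq + 1/μ = 0.0002501 + 0.02763 = 0.02788 hr

Final: 0.02788 hr


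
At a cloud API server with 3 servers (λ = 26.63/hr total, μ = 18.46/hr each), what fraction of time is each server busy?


ρ = λ/(cμ) = 26.63/(3·18.46) = 26.63/55.38 = 0.4809

Final: 0.4809


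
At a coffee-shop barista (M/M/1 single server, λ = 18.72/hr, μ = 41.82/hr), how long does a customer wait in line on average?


ρ = 18.72/41.82 = 0.4476
Wq = ρ/(μ−λ) = 0.4476/(41.82 − 18.72) = 0.4476/23.10 = 0.01938 hr

Final: 0.01938 hr


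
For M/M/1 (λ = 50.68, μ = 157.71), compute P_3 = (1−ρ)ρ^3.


ρ = 50.68/157.71 = 0.3213
P_n = (1−ρ)·ρ^n = (1 − 0.3213)·0.3213^3 = 0.6787·0.033184 = 0.022521

Final: 0.022521


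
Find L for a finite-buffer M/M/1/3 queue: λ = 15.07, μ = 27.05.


ρ = 15.07/27.05 = 0.5571
L = ρ[1 − (K+1)ρ^K + Kρ^(K+1)] / [(1−ρ)(1−ρ^(K+1))]
Numerator: 0.5571·(1 − 4·0.172917 + 3·0.096335) = 0.332786
Denominator: (0.4429)·(0.903665) = 0.400218
L = 0.332786/0.400218 = 0.8315

Final: 0.8315


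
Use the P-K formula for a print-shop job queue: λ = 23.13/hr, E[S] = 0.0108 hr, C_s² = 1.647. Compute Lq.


ρ = λ·E[S] = 23.13·0.0108 = 0.2498
Lq = ρ²(1+C_s²)/(2(1−ρ)) = 0.06240·(1+1.647)/(2·0.7502)
= 0.06240·2.6470/1.5004 = 0.11009

Final: 0.11009


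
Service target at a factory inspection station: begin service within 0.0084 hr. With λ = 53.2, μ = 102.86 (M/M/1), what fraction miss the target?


ρ = 53.2/102.86 = 0.5172
P(Wq > t) = ρ·e^{−(μ−λ)t} = 0.5172·e^{−0.4171}
= 0.5172·0.658926 = 0.340802

Final: 0.340802


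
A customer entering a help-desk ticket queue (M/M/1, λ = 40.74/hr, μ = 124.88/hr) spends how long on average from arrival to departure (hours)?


W = 1/(μ−λ) = 1/(124.88 − 40.74) = 1/84.14 = 0.01188 hr

Final: 0.01188 hr


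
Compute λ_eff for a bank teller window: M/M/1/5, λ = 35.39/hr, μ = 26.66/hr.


ρ = 1.3275; P_K = (1−ρ)ρ^5/(1−ρ^6) = 0.301844
λ_eff = λ(1 − P_K) = 35.39·(1 − 0.301844) = 35.39·0.698156 = 24.7077 /hr

Final: 24.7077 /hr


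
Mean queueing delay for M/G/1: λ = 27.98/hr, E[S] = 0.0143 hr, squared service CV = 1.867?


ρ = λ·E[S] = 27.98·0.0143 = 0.4001
E[S²] = E[S]²(1+C_s²) = 0.0143²·(1+1.867) = 0.0005863
Wq = λ·E[S²]/(2(1−ρ)) = 27.98·0.0005863/(2·0.5999) = 0.01367 hr

Final: 0.01367 hr


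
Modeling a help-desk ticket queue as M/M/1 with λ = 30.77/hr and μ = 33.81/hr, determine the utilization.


ρ = λ/μ = 30.77/33.81 = 0.9101

Final: 0.9101


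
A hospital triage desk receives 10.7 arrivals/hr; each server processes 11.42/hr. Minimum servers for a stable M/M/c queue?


Stability requires cμ > λ ⇔ c > λ/μ.
λ/μ = 10.7/11.42 = 0.9370
Minimum integer c = ⌊0.9370⌋ + 1 = 1
Check: 1·11.42 = 11.42 > 10.7, while 0·11.42 = 0.00 ≤ 10.7

Final: 1 servers


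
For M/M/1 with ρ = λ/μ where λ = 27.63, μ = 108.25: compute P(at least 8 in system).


ρ = 27.63/108.25 = 0.2552
P(N ≥ n) = ρ^n = 0.2552^8 = 0.00001801

Final: 0.00001801


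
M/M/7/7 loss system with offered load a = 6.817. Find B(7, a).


B(c,a) = (a^c/c!) / Σ_{k=0}^{c} a^k/k!
a^7/7! = 135.744587
Σ terms (k=0..7): 1.00000 + 6.81700 + 23.23574 + 52.79936 + 89.98330 + 122.68324 + 139.38860 + 135.74459 = 571.651832
B = 135.744587/571.651832 = 0.237460

Final: 0.237460


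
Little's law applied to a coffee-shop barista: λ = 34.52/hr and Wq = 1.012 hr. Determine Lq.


Lq = λWq = 34.52·1.012 = 34.9342

Final: 34.9342


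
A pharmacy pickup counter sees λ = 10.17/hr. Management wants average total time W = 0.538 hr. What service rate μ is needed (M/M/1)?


W = 1/(μ−λ) ⇒ μ − λ = 1/W = 1/0.538 = 1.8587
μ = λ + 1/W = 10.17 + 1.8587 = 12.0287 per hr

Final: 12.0287 /hr


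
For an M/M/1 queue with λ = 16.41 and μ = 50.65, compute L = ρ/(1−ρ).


ρ = λ/μ = 16.41/50.65 = 0.3240
L = ρ/(1−ρ) = 0.3240/(1 − 0.3240) = 0.3240/0.6760 = 0.4793

Final: 0.4793


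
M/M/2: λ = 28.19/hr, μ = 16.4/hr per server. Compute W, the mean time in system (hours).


a = 1.7189; ρ = 0.8595; P₀ = 0.075586
Lq = P₀·a^c·ρ/(c!(1−ρ)²) = 4.85827
Wq = Lq/λ = 4.85827/28.19 = 0.17234 hr
W = Wq + 1/μ = 0.17234 + 0.06098 = 0.23332 hr

Final: 0.23332 hr


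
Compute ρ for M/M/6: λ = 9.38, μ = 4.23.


ρ = λ/(cμ) = 9.38/(6·4.23) = 9.38/25.38 = 0.3696

Final: 0.3696


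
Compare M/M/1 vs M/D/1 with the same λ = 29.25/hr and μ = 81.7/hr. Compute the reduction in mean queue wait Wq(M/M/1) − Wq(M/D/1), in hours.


ρ = 29.25/81.7 = 0.3580
Wq(M/M/1) = ρ/(μ−λ) = 0.3580/52.45 = 0.006826 hr
Wq(M/D/1) = ρ/(2(μ−λ)) = 0.003413 hr
Savings = 0.006826 − 0.003413 = 0.003413 hr

Final: 0.003413 hr


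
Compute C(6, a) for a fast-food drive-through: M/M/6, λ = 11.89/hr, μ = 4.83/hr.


a = λ/μ = 2.4617; ρ = a/6 = 0.4103
P₀ = 0.084850 (from M/M/c formula)
C(c,a) = [a^c/(c!(1−ρ))]·P₀ = [222.54013/(720·0.5897)]·0.084850
= 0.52412·0.084850 = 0.044472

Final: 0.044472


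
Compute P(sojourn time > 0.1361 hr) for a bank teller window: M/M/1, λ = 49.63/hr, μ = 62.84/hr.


W ~ Exponential(μ−λ) for M/M/1.
μ − λ = 62.84 − 49.63 = 13.2100
P(W > t) = e^{−(μ−λ)t} = e^{−1.7979} = 0.165650

Final: 0.165650


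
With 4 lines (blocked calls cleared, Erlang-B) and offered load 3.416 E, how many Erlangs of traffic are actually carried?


B(4,3.416) = 0.251404 (Erlang-B)
Carried load = a(1 − B) = 3.416·(1 − 0.251404) = 3.416·0.748596 = 2.5572 E

Final: 2.5572 Erlangs


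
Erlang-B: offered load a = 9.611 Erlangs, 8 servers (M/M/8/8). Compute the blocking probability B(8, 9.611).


B(c,a) = (a^c/c!) / Σ_{k=0}^{c} a^k/k!
a^8/8! = 1805.627226
Σ terms (k=0..8): 1.00000 + 9.61100 + 46.18566 + 147.96346 + 355.51921 + 683.37902 + 1094.65929 + 1502.96721 + 1805.62723 = 5646.912066
B = 1805.627226/5646.912066 = 0.319755

Final: 0.319755


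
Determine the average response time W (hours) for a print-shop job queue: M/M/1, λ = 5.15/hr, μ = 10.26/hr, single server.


W = 1/(μ−λ) = 1/(10.26 − 5.15) = 1/5.11 = 0.1957 hr

Final: 0.1957 hr


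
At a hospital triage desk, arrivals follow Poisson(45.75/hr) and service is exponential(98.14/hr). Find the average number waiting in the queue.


ρ = 45.75/98.14 = 0.4662
Lq = ρ²/(1−ρ) = 0.2173/0.5338 = 0.4071

Final: 0.4071


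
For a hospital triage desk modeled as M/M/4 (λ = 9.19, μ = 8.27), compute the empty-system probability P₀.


a = λ/μ = 9.19/8.27 = 1.1112; ρ = a/c = 0.2778
Σ_{k=0}^{3} a^k/k! (terms k=0..3) = 1.00000 + 1.11125 + 0.61743 + 0.22871 = 2.95739
Tail: a^4/(4!(1−ρ)) = 1.52490/(24·0.7222) = 0.08798
P₀ = 1/(2.95739 + 0.08798) = 1/3.04536 = 0.328368

Final: 0.328368


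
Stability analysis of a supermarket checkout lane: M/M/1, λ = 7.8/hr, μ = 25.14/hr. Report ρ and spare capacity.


Total capacity cμ = 1·25.14 = 25.14/hr
ρ = λ/(cμ) = 7.8/25.14 = 0.3103
Stable ⇔ ρ < 1: YES
Spare capacity = cμ − λ = 25.14 − 7.8 = 17.34/hr

Final: ρ = 0.3103; stable; margin = 17.34/hr


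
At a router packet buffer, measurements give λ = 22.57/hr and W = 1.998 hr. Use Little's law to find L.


L = λW = 22.57·1.998 = 45.0949

Final: 45.0949


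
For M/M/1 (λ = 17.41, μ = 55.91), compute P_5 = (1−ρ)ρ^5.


ρ = 17.41/55.91 = 0.3114
P_n = (1−ρ)·ρ^n = (1 − 0.3114)·0.3114^5 = 0.6886·0.002928 = 0.002016

Final: 0.002016


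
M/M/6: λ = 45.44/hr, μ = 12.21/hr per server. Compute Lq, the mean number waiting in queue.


a = λ/μ = 3.7215; ρ = a/6 = 0.6203
P₀ = 0.022782
Lq = P₀·a^c·ρ / (c!·(1−ρ)²) = 0.022782·2656.65985·0.6203/(720·0.14421)
= 0.36156

Final: 0.36156


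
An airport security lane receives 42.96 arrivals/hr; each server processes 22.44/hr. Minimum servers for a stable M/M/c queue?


Stability requires cμ > λ ⇔ c > λ/μ.
λ/μ = 42.96/22.44 = 1.9144
Minimum integer c = ⌊1.9144⌋ + 1 = 2
Check: 2·22.44 = 44.88 > 42.96, while 1·22.44 = 22.44 ≤ 42.96

Final: 2 servers


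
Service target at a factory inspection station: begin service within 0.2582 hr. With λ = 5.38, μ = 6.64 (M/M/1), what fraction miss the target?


ρ = 5.38/6.64 = 0.8102
P(Wq > t) = ρ·e^{−(μ−λ)t} = 0.8102·e^{−0.3253}
= 0.8102·0.722288 = 0.585227

Final: 0.585227


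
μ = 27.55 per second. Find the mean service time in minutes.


Mean service time = 1/μ = 1/27.55 second = 0.03630 second
In minutes: 0.03630 × 0.0166667 = 0.0006050 min

Final: 0.0006050 min


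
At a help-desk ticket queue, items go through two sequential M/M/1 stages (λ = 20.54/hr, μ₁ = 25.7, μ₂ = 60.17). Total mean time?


Each node sees arrival rate λ = 20.54/hr (tandem ⇒ throughput preserved).
W₁ = 1/(μ₁−λ) = 1/(25.7−20.54) = 0.19380 hr
W₂ = 1/(μ₂−λ) = 1/(60.17−20.54) = 0.02523 hr
W_total = W₁ + W₂ = 0.19380 + 0.02523 = 0.21903 hr

Final: 0.21903 hr


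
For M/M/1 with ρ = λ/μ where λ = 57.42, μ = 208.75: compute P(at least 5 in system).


ρ = 57.42/208.75 = 0.2751
P(N ≥ n) = ρ^n = 0.2751^5 = 0.001575

Final: 0.001575


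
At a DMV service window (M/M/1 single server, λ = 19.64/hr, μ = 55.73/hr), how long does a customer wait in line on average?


ρ = 19.64/55.73 = 0.3524
Wq = ρ/(μ−λ) = 0.3524/(55.73 − 19.64) = 0.3524/36.09 = 0.009765 hr

Final: 0.009765 hr


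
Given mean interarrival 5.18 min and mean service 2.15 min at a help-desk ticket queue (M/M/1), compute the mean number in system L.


λ = 60/5.18 = 11.5830 /hr
μ = 60/2.15 = 27.9070 /hr
ρ = λ/μ = 11.5830/27.9070 = 0.4151
L = ρ/(1−ρ) = 0.4151/0.5849 = 0.7096

Final: 0.7096


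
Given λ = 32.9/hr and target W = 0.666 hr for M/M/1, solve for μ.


W = 1/(μ−λ) ⇒ μ − λ = 1/W = 1/0.666 = 1.5015
μ = λ + 1/W = 32.9 + 1.5015 = 34.4015 per hr

Final: 34.4015 /hr


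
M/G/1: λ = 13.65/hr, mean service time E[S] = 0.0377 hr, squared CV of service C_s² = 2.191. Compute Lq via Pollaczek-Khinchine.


ρ = λ·E[S] = 13.65·0.0377 = 0.5146
Lq = ρ²(1+C_s²)/(2(1−ρ)) = 0.2648·(1+2.191)/(2·0.4854)
= 0.2648·3.1910/0.9708 = 0.87046

Final: 0.87046


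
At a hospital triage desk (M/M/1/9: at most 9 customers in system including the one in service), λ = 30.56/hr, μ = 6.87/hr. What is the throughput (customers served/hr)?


ρ = 4.4483; P_K = (1−ρ)ρ^9/(1−ρ^10) = 0.775197
λ_eff = λ(1 − P_K) = 30.56·(1 − 0.775197) = 30.56·0.224803 = 6.8700 /hr

Final: 6.8700 /hr


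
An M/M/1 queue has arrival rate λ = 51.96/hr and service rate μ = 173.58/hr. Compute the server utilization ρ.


ρ = λ/μ = 51.96/173.58 = 0.2993

Final: 0.2993


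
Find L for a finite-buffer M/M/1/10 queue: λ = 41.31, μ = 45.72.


ρ = 41.31/45.72 = 0.9035
L = ρ[1 − (K+1)ρ^K + Kρ^(K+1)] / [(1−ρ)(1−ρ^(K+1))]
Numerator: 0.9035·(1 − 11·0.362652 + 10·0.327672) = 0.259811
Denominator: (0.09646)·(0.672328) = 0.064851
L = 0.259811/0.064851 = 4.0063

Final: 4.0063


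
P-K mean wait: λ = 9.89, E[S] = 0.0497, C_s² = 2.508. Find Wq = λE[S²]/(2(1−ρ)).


ρ = λ·E[S] = 9.89·0.0497 = 0.4915
E[S²] = E[S]²(1+C_s²) = 0.0497²·(1+2.508) = 0.008665
Wq = λ·E[S²]/(2(1−ρ)) = 9.89·0.008665/(2·0.5085) = 0.08427 hr

Final: 0.08427 hr


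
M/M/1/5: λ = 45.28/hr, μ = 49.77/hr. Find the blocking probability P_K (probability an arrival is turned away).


ρ = λ/μ = 45.28/49.77 = 0.9098
P_K = (1−ρ)ρ^K/(1−ρ^(K+1)) = (0.09021·0.623295)/(1 − 0.567065)
= 0.056231/0.432935 = 0.129882

Final: 0.129882


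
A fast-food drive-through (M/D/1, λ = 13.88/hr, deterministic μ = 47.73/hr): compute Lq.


ρ = 13.88/47.73 = 0.2908
M/D/1: Lq = ρ²/(2(1−ρ)) = 0.08457/(2·0.7092) = 0.05962

Final: 0.05962


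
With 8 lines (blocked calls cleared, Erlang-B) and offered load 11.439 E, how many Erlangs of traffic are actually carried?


B(8,11.439) = 0.400810 (Erlang-B)
Carried load = a(1 − B) = 11.439·(1 − 0.400810) = 11.439·0.599190 = 6.8541 E

Final: 6.8541 Erlangs


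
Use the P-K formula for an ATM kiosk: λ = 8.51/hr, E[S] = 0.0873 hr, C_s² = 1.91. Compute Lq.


ρ = λ·E[S] = 8.51·0.0873 = 0.7429
Lq = ρ²(1+C_s²)/(2(1−ρ)) = 0.5519·(1+1.91)/(2·0.2571)
= 0.5519·2.9100/0.5142 = 3.12383

Final: 3.12383


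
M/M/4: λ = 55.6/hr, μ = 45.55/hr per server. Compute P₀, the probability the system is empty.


a = λ/μ = 55.6/45.55 = 1.2206; ρ = a/c = 0.3052
Σ_{k=0}^{3} a^k/k! (terms k=0..3) = 1.00000 + 1.22064 + 0.74498 + 0.30312 = 3.26873
Tail: a^4/(4!(1−ρ)) = 2.21996/(24·0.6948) = 0.13312
P₀ = 1/(3.26873 + 0.13312) = 1/3.40185 = 0.293958

Final: 0.293958


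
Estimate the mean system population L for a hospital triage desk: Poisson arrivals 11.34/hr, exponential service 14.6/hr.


ρ = λ/μ = 11.34/14.6 = 0.7767
L = ρ/(1−ρ) = 0.7767/(1 − 0.7767) = 0.7767/0.2233 = 3.4785

Final: 3.4785


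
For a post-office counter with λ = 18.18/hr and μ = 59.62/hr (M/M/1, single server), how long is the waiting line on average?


ρ = 18.18/59.62 = 0.3049
Lq = ρ²/(1−ρ) = 0.09298/0.6951 = 0.1338

Final: 0.1338


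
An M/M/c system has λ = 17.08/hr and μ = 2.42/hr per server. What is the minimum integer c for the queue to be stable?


Stability requires cμ > λ ⇔ c > λ/μ.
λ/μ = 17.08/2.42 = 7.0579
Minimum integer c = ⌊7.0579⌋ + 1 = 8
Check: 8·2.42 = 19.36 > 17.08, while 7·2.42 = 16.94 ≤ 17.08

Final: 8 servers


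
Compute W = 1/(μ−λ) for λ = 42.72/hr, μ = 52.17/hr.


W = 1/(μ−λ) = 1/(52.17 − 42.72) = 1/9.45 = 0.1058 hr

Final: 0.1058 hr


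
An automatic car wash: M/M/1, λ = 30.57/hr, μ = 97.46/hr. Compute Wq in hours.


ρ = 30.57/97.46 = 0.3137
Wq = ρ/(μ−λ) = 0.3137/(97.46 − 30.57) = 0.3137/66.89 = 0.004689 hr

Final: 0.004689 hr


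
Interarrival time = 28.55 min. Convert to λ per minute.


λ = 1/(interarrival time) in consistent units.
1 minute = 1 min, so λ = 1/28.55 = 0.03503 per minute

Final: 0.03503 /min


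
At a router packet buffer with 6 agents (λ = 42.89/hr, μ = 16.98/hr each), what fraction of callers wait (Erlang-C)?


a = λ/μ = 2.5259; ρ = a/6 = 0.4210
P₀ = 0.079504 (from M/M/c formula)
C(c,a) = [a^c/(c!(1−ρ))]·P₀ = [259.72285/(720·0.5790)]·0.079504
= 0.62300·0.079504 = 0.049531

Final: 0.049531


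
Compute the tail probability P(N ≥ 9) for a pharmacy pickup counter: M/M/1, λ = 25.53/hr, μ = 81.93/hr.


ρ = 25.53/81.93 = 0.3116
P(N ≥ n) = ρ^n = 0.3116^9 = 0.00002770

Final: 0.00002770


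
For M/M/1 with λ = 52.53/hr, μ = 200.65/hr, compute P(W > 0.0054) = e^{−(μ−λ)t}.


W ~ Exponential(μ−λ) for M/M/1.
μ − λ = 200.65 − 52.53 = 148.1200
P(W > t) = e^{−(μ−λ)t} = e^{−0.7998} = 0.449397

Final: 0.449397


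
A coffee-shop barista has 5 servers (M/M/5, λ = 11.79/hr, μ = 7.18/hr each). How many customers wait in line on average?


a = λ/μ = 1.6421; ρ = a/5 = 0.3284
P₀ = 0.193078
Lq = P₀·a^c·ρ / (c!·(1−ρ)²) = 0.193078·11.93842·0.3284/(120·0.45103)
= 0.01399

Final: 0.01399


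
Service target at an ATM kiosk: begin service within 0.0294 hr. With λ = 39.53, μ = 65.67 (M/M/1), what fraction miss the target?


ρ = 39.53/65.67 = 0.6019
P(Wq > t) = ρ·e^{−(μ−λ)t} = 0.6019·e^{−0.7685}
= 0.6019·0.463701 = 0.279124

Final: 0.279124


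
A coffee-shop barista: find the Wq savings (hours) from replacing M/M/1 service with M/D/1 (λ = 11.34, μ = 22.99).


ρ = 11.34/22.99 = 0.4933
Wq(M/M/1) = ρ/(μ−λ) = 0.4933/11.65 = 0.04234 hr
Wq(M/D/1) = ρ/(2(μ−λ)) = 0.02117 hr
Savings = 0.04234 − 0.02117 = 0.02117 hr

Final: 0.02117 hr


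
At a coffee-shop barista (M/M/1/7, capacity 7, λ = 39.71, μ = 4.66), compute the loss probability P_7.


ρ = λ/μ = 39.71/4.66 = 8.5215
P_K = (1−ρ)ρ^K/(1−ρ^(K+1)) = (-7.5215·3262855.137318)/(1 − 27804287.017790)
= -24541431.880472/-27804286.017790 = 0.882649

Final: 0.882649


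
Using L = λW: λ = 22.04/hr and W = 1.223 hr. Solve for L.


L = λW = 22.04·1.223 = 26.9549

Final: 26.9549


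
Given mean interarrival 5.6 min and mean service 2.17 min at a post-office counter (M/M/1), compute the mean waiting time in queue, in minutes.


λ = 60/5.6 = 10.7143 /hr
μ = 60/2.17 = 27.6498 /hr
ρ = λ/μ = 10.7143/27.6498 = 0.3875
Wq = ρ/(μ−λ) = 0.3875/(27.6498−10.7143) = 0.02288 hr
In minutes: 0.02288·60 = 1.373 min

Final: 1.373 min


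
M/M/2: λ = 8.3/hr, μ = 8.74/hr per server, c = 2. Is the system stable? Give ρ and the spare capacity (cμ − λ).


Total capacity cμ = 2·8.74 = 17.48/hr
ρ = λ/(cμ) = 8.3/17.48 = 0.4748
Stable ⇔ ρ < 1: YES
Spare capacity = cμ − λ = 17.48 − 8.3 = 9.18/hr

Final: ρ = 0.4748; stable; margin = 9.18/hr


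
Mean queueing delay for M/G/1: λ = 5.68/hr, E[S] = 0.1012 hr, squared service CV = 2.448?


ρ = λ·E[S] = 5.68·0.1012 = 0.5748
E[S²] = E[S]²(1+C_s²) = 0.1012²·(1+2.448) = 0.035312
Wq = λ·E[S²]/(2(1−ρ)) = 5.68·0.035312/(2·0.4252) = 0.23587 hr

Final: 0.23587 hr


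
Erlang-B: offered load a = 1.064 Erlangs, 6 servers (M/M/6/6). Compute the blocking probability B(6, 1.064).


B(c,a) = (a^c/c!) / Σ_{k=0}^{c} a^k/k!
a^6/6! = 0.002015
Σ terms (k=0..6): 1.00000 + 1.06400 + 0.56605 + 0.20076 + 0.05340 + 0.01136 + 0.002015 = 2.897587
B = 0.002015/2.897587 = 0.0006955

Final: 0.0006955


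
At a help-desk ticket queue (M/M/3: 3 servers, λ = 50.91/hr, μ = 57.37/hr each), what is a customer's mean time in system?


a = 0.8874; ρ = 0.2958; P₀ = 0.408743
Lq = P₀·a^c·ρ/(c!(1−ρ)²) = 0.02840
Wq = Lq/λ = 0.02840/50.91 = 0.0005578 hr
W = Wq + 1/μ = 0.0005578 + 0.01743 = 0.01799 hr

Final: 0.01799 hr


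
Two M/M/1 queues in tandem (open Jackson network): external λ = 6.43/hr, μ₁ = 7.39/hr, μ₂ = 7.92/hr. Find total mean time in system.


Each node sees arrival rate λ = 6.43/hr (tandem ⇒ throughput preserved).
W₁ = 1/(μ₁−λ) = 1/(7.39−6.43) = 1.04167 hr
W₂ = 1/(μ₂−λ) = 1/(7.92−6.43) = 0.67114 hr
W_total = W₁ + W₂ = 1.04167 + 0.67114 = 1.71281 hr

Final: 1.71281 hr


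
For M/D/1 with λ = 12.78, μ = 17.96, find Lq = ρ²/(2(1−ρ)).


ρ = 12.78/17.96 = 0.7116
M/D/1: Lq = ρ²/(2(1−ρ)) = 0.5063/(2·0.2884) = 0.87780

Final: 0.87780


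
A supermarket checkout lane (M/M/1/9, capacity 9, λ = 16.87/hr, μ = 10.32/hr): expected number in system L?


ρ = 16.87/10.32 = 1.6347
L = ρ[1 − (K+1)ρ^K + Kρ^(K+1)] / [(1−ρ)(1−ρ^(K+1))]
Numerator: 1.6347·(1 − 10·83.352469 + 9·136.255441) = 643.698845
Denominator: (-0.6347)·(-135.255441) = 85.845265
L = 643.698845/85.845265 = 7.4984

Final: 7.4984


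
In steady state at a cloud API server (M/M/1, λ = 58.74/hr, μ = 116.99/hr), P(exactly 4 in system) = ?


ρ = 58.74/116.99 = 0.5021
P_n = (1−ρ)·ρ^n = (1 − 0.5021)·0.5021^4 = 0.4979·0.063554 = 0.031644

Final: 0.031644


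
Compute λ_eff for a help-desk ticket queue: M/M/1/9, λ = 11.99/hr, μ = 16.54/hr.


ρ = 0.7249; P_K = (1−ρ)ρ^9/(1−ρ^10) = 0.015841
λ_eff = λ(1 − P_K) = 11.99·(1 − 0.015841) = 11.99·0.984159 = 11.8001 /hr

Final: 11.8001 /hr


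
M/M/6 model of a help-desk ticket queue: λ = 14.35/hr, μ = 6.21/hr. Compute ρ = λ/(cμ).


ρ = λ/(cμ) = 14.35/(6·6.21) = 14.35/37.26 = 0.3851

Final: 0.3851


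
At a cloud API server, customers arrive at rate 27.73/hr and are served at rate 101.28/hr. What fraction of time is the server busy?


ρ = λ/μ = 27.73/101.28 = 0.2738

Final: 0.2738


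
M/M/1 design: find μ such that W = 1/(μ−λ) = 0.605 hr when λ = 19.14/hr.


W = 1/(μ−λ) ⇒ μ − λ = 1/W = 1/0.605 = 1.6529
μ = λ + 1/W = 19.14 + 1.6529 = 20.7929 per hr

Final: 20.7929 /hr


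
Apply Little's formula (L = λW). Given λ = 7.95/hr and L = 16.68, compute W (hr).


W = L/λ = 16.68/7.95 = 2.0981 hr

Final: 2.0981 hr


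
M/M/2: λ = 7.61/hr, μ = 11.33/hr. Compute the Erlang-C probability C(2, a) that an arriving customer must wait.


a = λ/μ = 0.6717; ρ = a/2 = 0.3358
P₀ = 0.497192 (from M/M/c formula)
C(c,a) = [a^c/(c!(1−ρ))]·P₀ = [0.45114/(2·0.6642)]·0.497192
= 0.33963·0.497192 = 0.168860

Final: 0.168860


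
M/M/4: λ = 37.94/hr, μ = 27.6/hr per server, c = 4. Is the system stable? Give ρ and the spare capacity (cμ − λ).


Total capacity cμ = 4·27.6 = 110.40/hr
ρ = λ/(cμ) = 37.94/110.40 = 0.3437
Stable ⇔ ρ < 1: YES
Spare capacity = cμ − λ = 110.40 − 37.94 = 72.46/hr

Final: ρ = 0.3437; stable; margin = 72.46/hr


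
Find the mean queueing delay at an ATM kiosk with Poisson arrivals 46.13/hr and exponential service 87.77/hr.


ρ = 46.13/87.77 = 0.5256
Wq = ρ/(μ−λ) = 0.5256/(87.77 − 46.13) = 0.5256/41.64 = 0.01262 hr

Final: 0.01262 hr


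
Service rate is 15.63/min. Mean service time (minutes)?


Mean service time = 1/μ = 1/15.63 minute = 0.06398 minute
In minutes: 0.06398 × 1 = 0.06398 min

Final: 0.06398 min


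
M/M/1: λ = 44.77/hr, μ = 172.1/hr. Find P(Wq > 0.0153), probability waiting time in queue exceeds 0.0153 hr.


ρ = 44.77/172.1 = 0.2601
P(Wq > t) = ρ·e^{−(μ−λ)t} = 0.2601·e^{−1.9481}
= 0.2601·0.142538 = 0.037080

Final: 0.037080


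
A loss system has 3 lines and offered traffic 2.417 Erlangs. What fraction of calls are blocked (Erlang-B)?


B(c,a) = (a^c/c!) / Σ_{k=0}^{c} a^k/k!
a^3/3! = 2.353308
Σ terms (k=0..3): 1.00000 + 2.41700 + 2.92094 + 2.35331 = 8.691252
B = 2.353308/8.691252 = 0.270767

Final: 0.270767


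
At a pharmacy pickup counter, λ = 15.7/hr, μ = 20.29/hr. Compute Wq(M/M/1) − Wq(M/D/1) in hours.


ρ = 15.7/20.29 = 0.7738
Wq(M/M/1) = ρ/(μ−λ) = 0.7738/4.59 = 0.16858 hr
Wq(M/D/1) = ρ/(2(μ−λ)) = 0.08429 hr
Savings = 0.16858 − 0.08429 = 0.08429 hr

Final: 0.08429 hr


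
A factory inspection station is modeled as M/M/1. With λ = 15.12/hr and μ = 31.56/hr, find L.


ρ = λ/μ = 15.12/31.56 = 0.4791
L = ρ/(1−ρ) = 0.4791/(1 − 0.4791) = 0.4791/0.5209 = 0.9197

Final: 0.9197


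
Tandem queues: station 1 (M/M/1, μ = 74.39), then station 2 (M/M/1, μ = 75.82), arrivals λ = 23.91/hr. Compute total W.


Each node sees arrival rate λ = 23.91/hr (tandem ⇒ throughput preserved).
W₁ = 1/(μ₁−λ) = 1/(74.39−23.91) = 0.01981 hr
W₂ = 1/(μ₂−λ) = 1/(75.82−23.91) = 0.01926 hr
W_total = W₁ + W₂ = 0.01981 + 0.01926 = 0.03907 hr

Final: 0.03907 hr


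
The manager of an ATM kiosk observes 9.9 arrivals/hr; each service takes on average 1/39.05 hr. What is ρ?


ρ = λ/μ = 9.9/39.05 = 0.2535

Final: 0.2535


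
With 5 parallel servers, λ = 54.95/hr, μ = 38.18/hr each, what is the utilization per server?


ρ = λ/(cμ) = 54.95/(5·38.18) = 54.95/190.90 = 0.2878

Final: 0.2878


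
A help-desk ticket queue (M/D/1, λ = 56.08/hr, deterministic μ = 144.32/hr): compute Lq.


ρ = 56.08/144.32 = 0.3886
M/D/1: Lq = ρ²/(2(1−ρ)) = 0.1510/(2·0.6114) = 0.12348

Final: 0.12348


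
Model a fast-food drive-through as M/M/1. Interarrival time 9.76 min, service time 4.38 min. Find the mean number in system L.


λ = 60/9.76 = 6.1475 /hr
μ = 60/4.38 = 13.6986 /hr
ρ = λ/μ = 6.1475/13.6986 = 0.4488
L = ρ/(1−ρ) = 0.4488/0.5512 = 0.8141

Final: 0.8141


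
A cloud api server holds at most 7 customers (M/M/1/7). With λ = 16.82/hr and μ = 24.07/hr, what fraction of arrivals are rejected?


ρ = λ/μ = 16.82/24.07 = 0.6988
P_K = (1−ρ)ρ^K/(1−ρ^(K+1)) = (0.3012·0.081367)/(1 − 0.056859)
= 0.024508/0.943141 = 0.025986

Final: 0.025986


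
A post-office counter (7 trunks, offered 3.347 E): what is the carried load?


B(7,3.347) = 0.033567 (Erlang-B)
Carried load = a(1 − B) = 3.347·(1 − 0.033567) = 3.347·0.966433 = 3.2346 E

Final: 3.2346 Erlangs


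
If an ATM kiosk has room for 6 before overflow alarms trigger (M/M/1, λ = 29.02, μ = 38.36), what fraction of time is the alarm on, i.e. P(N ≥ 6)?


ρ = 29.02/38.36 = 0.7565
P(N ≥ n) = ρ^n = 0.7565^6 = 0.187462

Final: 0.187462


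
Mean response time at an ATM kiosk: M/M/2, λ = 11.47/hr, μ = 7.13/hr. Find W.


a = 1.6087; ρ = 0.8043; P₀ = 0.108434
Lq = P₀·a^c·ρ/(c!(1−ρ)²) = 2.94820
Wq = Lq/λ = 2.94820/11.47 = 0.25704 hr
W = Wq + 1/μ = 0.25704 + 0.14025 = 0.39729 hr

Final: 0.39729 hr


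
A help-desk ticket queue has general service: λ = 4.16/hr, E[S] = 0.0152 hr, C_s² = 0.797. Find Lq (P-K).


ρ = λ·E[S] = 4.16·0.0152 = 0.06323
Lq = ρ²(1+C_s²)/(2(1−ρ)) = 0.003998·(1+0.797)/(2·0.9368)
= 0.003998·1.7970/1.8735 = 0.003835

Final: 0.003835


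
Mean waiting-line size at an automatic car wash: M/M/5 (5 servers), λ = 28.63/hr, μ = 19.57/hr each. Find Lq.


a = λ/μ = 1.4630; ρ = a/5 = 0.2926
P₀ = 0.231229
Lq = P₀·a^c·ρ / (c!·(1−ρ)²) = 0.231229·6.70120·0.2926/(120·0.50043)
= 0.007550

Final: 0.007550


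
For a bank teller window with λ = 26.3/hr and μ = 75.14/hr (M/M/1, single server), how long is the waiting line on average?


ρ = 26.3/75.14 = 0.3500
Lq = ρ²/(1−ρ) = 0.1225/0.6500 = 0.1885

Final: 0.1885


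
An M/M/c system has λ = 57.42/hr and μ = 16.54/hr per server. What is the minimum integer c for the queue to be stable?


Stability requires cμ > λ ⇔ c > λ/μ.
λ/μ = 57.42/16.54 = 3.4716
Minimum integer c = ⌊3.4716⌋ + 1 = 4
Check: 4·16.54 = 66.16 > 57.42, while 3·16.54 = 49.62 ≤ 57.42

Final: 4 servers


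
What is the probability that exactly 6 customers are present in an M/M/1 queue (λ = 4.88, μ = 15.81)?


ρ = 4.88/15.81 = 0.3087
P_n = (1−ρ)·ρ^n = (1 − 0.3087)·0.3087^6 = 0.6913·0.0008648 = 0.0005979

Final: 0.0005979


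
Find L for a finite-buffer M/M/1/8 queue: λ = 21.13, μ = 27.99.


ρ = 21.13/27.99 = 0.7549
L = ρ[1 − (K+1)ρ^K + Kρ^(K+1)] / [(1−ρ)(1−ρ^(K+1))]
Numerator: 0.7549·(1 − 9·0.105481 + 8·0.079629) = 0.519156
Denominator: (0.2451)·(0.920371) = 0.225572
L = 0.519156/0.225572 = 2.3015

Final: 2.3015


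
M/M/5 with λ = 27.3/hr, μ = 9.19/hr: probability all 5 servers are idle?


a = λ/μ = 27.3/9.19 = 2.9706; ρ = a/c = 0.5941
Σ_{k=0}^{4} a^k/k! (terms k=0..4) = 1.00000 + 2.97062 + 4.41229 + 4.36908 + 3.24472 = 15.99671
Tail: a^5/(5!(1−ρ)) = 231.33198/(120·0.4059) = 4.74964
P₀ = 1/(15.99671 + 4.74964) = 1/20.74636 = 0.048201

Final: 0.048201


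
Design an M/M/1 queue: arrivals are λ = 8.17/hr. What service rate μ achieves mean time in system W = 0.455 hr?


W = 1/(μ−λ) ⇒ μ − λ = 1/W = 1/0.455 = 2.1978
μ = λ + 1/W = 8.17 + 2.1978 = 10.3678 per hr

Final: 10.3678 /hr


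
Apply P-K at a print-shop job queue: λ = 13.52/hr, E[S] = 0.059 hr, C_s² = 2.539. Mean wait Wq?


ρ = λ·E[S] = 13.52·0.059 = 0.7977
E[S²] = E[S]²(1+C_s²) = 0.059²·(1+2.539) = 0.012319
Wq = λ·E[S²]/(2(1−ρ)) = 13.52·0.012319/(2·0.2023) = 0.41162 hr

Final: 0.41162 hr


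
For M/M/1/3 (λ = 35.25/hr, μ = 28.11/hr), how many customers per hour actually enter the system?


ρ = 1.2540; P_K = (1−ρ)ρ^3/(1−ρ^4) = 0.340080
λ_eff = λ(1 − P_K) = 35.25·(1 − 0.340080) = 35.25·0.659920 = 23.2622 /hr

Final: 23.2622 /hr


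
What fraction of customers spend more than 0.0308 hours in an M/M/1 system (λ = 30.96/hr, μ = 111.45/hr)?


W ~ Exponential(μ−λ) for M/M/1.
μ − λ = 111.45 − 30.96 = 80.4900
P(W > t) = e^{−(μ−λ)t} = e^{−2.4791} = 0.083819

Final: 0.083819


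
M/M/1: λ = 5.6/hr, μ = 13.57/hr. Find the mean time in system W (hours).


W = 1/(μ−λ) = 1/(13.57 − 5.6) = 1/7.97 = 0.1255 hr

Final: 0.1255 hr


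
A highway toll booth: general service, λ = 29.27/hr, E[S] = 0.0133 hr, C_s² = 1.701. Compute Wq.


ρ = λ·E[S] = 29.27·0.0133 = 0.3893
E[S²] = E[S]²(1+C_s²) = 0.0133²·(1+1.701) = 0.0004778
Wq = λ·E[S²]/(2(1−ρ)) = 29.27·0.0004778/(2·0.6107) = 0.01145 hr

Final: 0.01145 hr


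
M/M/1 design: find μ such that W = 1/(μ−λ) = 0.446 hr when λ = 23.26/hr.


W = 1/(μ−λ) ⇒ μ − λ = 1/W = 1/0.446 = 2.2422
μ = λ + 1/W = 23.26 + 2.2422 = 25.5022 per hr

Final: 25.5022 /hr


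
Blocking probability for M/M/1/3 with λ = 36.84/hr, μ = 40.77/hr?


ρ = λ/μ = 36.84/40.77 = 0.9036
P_K = (1−ρ)ρ^K/(1−ρ^(K+1)) = (0.09639·0.737797)/(1 − 0.666677)
= 0.071119/0.333323 = 0.213365

Final: 0.213365


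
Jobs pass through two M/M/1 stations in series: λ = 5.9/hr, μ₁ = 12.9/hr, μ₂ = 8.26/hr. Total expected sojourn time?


Each node sees arrival rate λ = 5.9/hr (tandem ⇒ throughput preserved).
W₁ = 1/(μ₁−λ) = 1/(12.9−5.9) = 0.14286 hr
W₂ = 1/(μ₂−λ) = 1/(8.26−5.9) = 0.42373 hr
W_total = W₁ + W₂ = 0.14286 + 0.42373 = 0.56659 hr

Final: 0.56659 hr


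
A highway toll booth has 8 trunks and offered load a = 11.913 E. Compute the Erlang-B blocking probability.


B(c,a) = (a^c/c!) / Σ_{k=0}^{c} a^k/k!
a^8/8! = 10061.172865
Σ terms (k=0..8): 1.00000 + 11.91300 + 70.95978 + 281.78130 + 839.21517 + 1999.51406 + 3970.03517 + 6756.43271 + 10061.17286 = 23992.024070
B = 10061.172865/23992.024070 = 0.419355

Final: 0.419355


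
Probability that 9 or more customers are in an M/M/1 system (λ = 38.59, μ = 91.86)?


ρ = 38.59/91.86 = 0.4201
P(N ≥ n) = ρ^n = 0.4201^9 = 0.0004075

Final: 0.0004075


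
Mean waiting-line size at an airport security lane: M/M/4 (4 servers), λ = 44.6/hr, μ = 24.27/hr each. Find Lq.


a = λ/μ = 1.8377; ρ = a/4 = 0.4594
P₀ = 0.155293
Lq = P₀·a^c·ρ / (c!·(1−ρ)²) = 0.155293·11.40408·0.4594/(24·0.29223)
= 0.11601

Final: 0.11601


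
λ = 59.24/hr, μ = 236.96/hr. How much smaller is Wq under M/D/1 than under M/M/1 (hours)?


ρ = 59.24/236.96 = 0.2500
Wq(M/M/1) = ρ/(μ−λ) = 0.2500/177.72 = 0.001407 hr
Wq(M/D/1) = ρ/(2(μ−λ)) = 0.0007034 hr
Savings = 0.001407 − 0.0007034 = 0.0007034 hr

Final: 0.0007034 hr


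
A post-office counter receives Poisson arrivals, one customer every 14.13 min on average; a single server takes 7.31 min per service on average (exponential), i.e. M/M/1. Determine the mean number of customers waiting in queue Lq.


λ = 60/14.13 = 4.2463 /hr
μ = 60/7.31 = 8.2079 /hr
ρ = λ/μ = 4.2463/8.2079 = 0.5173
Lq = ρ²/(1−ρ) = 0.2676/0.4827 = 0.5545

Final: 0.5545


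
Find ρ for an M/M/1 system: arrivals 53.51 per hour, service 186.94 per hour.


ρ = λ/μ = 53.51/186.94 = 0.2862

Final: 0.2862


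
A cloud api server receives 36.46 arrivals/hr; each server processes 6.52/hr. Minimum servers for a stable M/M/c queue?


Stability requires cμ > λ ⇔ c > λ/μ.
λ/μ = 36.46/6.52 = 5.5920
Minimum integer c = ⌊5.5920⌋ + 1 = 6
Check: 6·6.52 = 39.12 > 36.46, while 5·6.52 = 32.60 ≤ 36.46

Final: 6 servers


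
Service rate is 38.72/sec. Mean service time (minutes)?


Mean service time = 1/μ = 1/38.72 second = 0.02583 second
In minutes: 0.02583 × 0.0166667 = 0.0004304 min

Final: 0.0004304 min


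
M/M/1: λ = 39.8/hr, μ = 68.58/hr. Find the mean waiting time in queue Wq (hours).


ρ = 39.8/68.58 = 0.5803
Wq = ρ/(μ−λ) = 0.5803/(68.58 − 39.8) = 0.5803/28.78 = 0.02016 hr

Final: 0.02016 hr


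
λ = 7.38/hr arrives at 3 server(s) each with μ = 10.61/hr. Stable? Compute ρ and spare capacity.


Total capacity cμ = 3·10.61 = 31.83/hr
ρ = λ/(cμ) = 7.38/31.83 = 0.2319
Stable ⇔ ρ < 1: YES
Spare capacity = cμ − λ = 31.83 − 7.38 = 24.45/hr

Final: ρ = 0.2319; stable; margin = 24.45/hr


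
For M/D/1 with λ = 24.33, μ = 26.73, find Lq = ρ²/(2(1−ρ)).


ρ = 24.33/26.73 = 0.9102
M/D/1: Lq = ρ²/(2(1−ρ)) = 0.8285/(2·0.08979) = 4.61364

Final: 4.61364


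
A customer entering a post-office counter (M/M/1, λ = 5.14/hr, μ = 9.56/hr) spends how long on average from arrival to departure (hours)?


W = 1/(μ−λ) = 1/(9.56 − 5.14) = 1/4.42 = 0.2262 hr

Final: 0.2262 hr


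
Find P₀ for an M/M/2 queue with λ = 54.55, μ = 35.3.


a = λ/μ = 54.55/35.3 = 1.5453; ρ = a/c = 0.7727
Σ_{k=0}^{1} a^k/k! (terms k=0..1) = 1.00000 + 1.54533 = 2.54533
Tail: a^2/(2!(1−ρ)) = 2.38803/(2·0.2273) = 5.25218
P₀ = 1/(2.54533 + 5.25218) = 1/7.79751 = 0.128246

Final: 0.128246


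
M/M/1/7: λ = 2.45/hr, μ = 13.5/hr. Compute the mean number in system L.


ρ = 2.45/13.5 = 0.1815
L = ρ[1 − (K+1)ρ^K + Kρ^(K+1)] / [(1−ρ)(1−ρ^(K+1))]
Numerator: 0.1815·(1 − 8·0.000006484 + 7·0.000001177) = 0.181474
Denominator: (0.8185)·(0.999999) = 0.818518
L = 0.181474/0.818518 = 0.2217

Final: 0.2217


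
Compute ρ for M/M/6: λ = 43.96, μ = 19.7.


ρ = λ/(cμ) = 43.96/(6·19.7) = 43.96/118.20 = 0.3719

Final: 0.3719


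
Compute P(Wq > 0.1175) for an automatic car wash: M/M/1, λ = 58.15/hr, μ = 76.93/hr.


ρ = 58.15/76.93 = 0.7559
P(Wq > t) = ρ·e^{−(μ−λ)t} = 0.7559·e^{−2.2067}
= 0.7559·0.110069 = 0.083199

Final: 0.083199


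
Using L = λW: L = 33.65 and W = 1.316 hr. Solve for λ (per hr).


λ = L/W = 33.65/1.316 = 25.5699 /hr

Final: 25.5699 /hr


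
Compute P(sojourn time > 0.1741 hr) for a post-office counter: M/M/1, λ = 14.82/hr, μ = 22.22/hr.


W ~ Exponential(μ−λ) for M/M/1.
μ − λ = 22.22 − 14.82 = 7.4000
P(W > t) = e^{−(μ−λ)t} = e^{−1.2883} = 0.275728

Final: 0.275728


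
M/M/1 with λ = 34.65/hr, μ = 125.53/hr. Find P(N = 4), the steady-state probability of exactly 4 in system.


ρ = 34.65/125.53 = 0.2760
P_n = (1−ρ)·ρ^n = (1 − 0.2760)·0.2760^4 = 0.7240·0.005805 = 0.004203

Final: 0.004203


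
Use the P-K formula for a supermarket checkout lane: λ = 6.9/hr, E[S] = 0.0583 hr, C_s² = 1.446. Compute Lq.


ρ = λ·E[S] = 6.9·0.0583 = 0.4023
Lq = ρ²(1+C_s²)/(2(1−ρ)) = 0.1618·(1+1.446)/(2·0.5977)
= 0.1618·2.4460/1.1955 = 0.33110

Final: 0.33110


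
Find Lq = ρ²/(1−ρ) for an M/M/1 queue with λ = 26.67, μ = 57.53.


ρ = 26.67/57.53 = 0.4636
Lq = ρ²/(1−ρ) = 0.2149/0.5364 = 0.4006

Final: 0.4006


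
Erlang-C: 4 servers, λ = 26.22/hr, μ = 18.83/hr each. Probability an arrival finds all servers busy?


a = λ/μ = 1.3925; ρ = a/4 = 0.3481
P₀ = 0.246779 (from M/M/c formula)
C(c,a) = [a^c/(c!(1−ρ))]·P₀ = [3.75949/(24·0.6519)]·0.246779
= 0.24030·0.246779 = 0.059300

Final: 0.059300


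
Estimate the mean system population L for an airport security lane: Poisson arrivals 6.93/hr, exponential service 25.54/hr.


ρ = λ/μ = 6.93/25.54 = 0.2713
L = ρ/(1−ρ) = 0.2713/(1 − 0.2713) = 0.2713/0.7287 = 0.3724

Final: 0.3724


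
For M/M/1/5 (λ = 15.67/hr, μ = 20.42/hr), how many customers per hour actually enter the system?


ρ = 0.7674; P_K = (1−ρ)ρ^5/(1−ρ^6) = 0.077787
λ_eff = λ(1 − P_K) = 15.67·(1 − 0.077787) = 15.67·0.922213 = 14.4511 /hr

Final: 14.4511 /hr


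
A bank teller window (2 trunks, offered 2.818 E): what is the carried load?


B(2,2.818) = 0.509794 (Erlang-B)
Carried load = a(1 − B) = 2.818·(1 − 0.509794) = 2.818·0.490206 = 1.3814 E

Final: 1.3814 Erlangs


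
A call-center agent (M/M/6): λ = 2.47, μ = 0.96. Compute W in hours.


a = 2.5729; ρ = 0.4288; P₀ = 0.075800
Lq = P₀·a^c·ρ/(c!(1−ρ)²) = 0.04014
Wq = Lq/λ = 0.04014/2.47 = 0.01625 hr
W = Wq + 1/μ = 0.01625 + 1.04167 = 1.05792 hr

Final: 1.05792 hr


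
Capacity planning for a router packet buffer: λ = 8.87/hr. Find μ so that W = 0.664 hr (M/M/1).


W = 1/(μ−λ) ⇒ μ − λ = 1/W = 1/0.664 = 1.5060
μ = λ + 1/W = 8.87 + 1.5060 = 10.3760 per hr

Final: 10.3760 /hr


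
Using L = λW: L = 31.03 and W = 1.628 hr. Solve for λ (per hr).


λ = L/W = 31.03/1.628 = 19.0602 /hr

Final: 19.0602 /hr


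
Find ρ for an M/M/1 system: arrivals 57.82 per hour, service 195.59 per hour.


ρ = λ/μ = 57.82/195.59 = 0.2956

Final: 0.2956


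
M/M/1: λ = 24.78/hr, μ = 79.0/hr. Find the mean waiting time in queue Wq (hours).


ρ = 24.78/79.0 = 0.3137
Wq = ρ/(μ−λ) = 0.3137/(79.0 − 24.78) = 0.3137/54.22 = 0.005785 hr

Final: 0.005785 hr


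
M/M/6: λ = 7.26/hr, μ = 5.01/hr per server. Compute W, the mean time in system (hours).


a = 1.4491; ρ = 0.2415; P₀ = 0.234734
Lq = P₀·a^c·ρ/(c!(1−ρ)²) = 0.001267
Wq = Lq/λ = 0.001267/7.26 = 0.0001746 hr
W = Wq + 1/μ = 0.0001746 + 0.19960 = 0.19978 hr

Final: 0.19978 hr


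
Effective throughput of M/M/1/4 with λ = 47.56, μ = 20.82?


ρ = 2.2843; P_K = (1−ρ)ρ^4/(1−ρ^5) = 0.571424
λ_eff = λ(1 − P_K) = 47.56·(1 − 0.571424) = 47.56·0.428576 = 20.3831 /hr

Final: 20.3831 /hr


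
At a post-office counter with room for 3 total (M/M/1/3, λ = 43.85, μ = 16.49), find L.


ρ = 43.85/16.49 = 2.6592
L = ρ[1 − (K+1)ρ^K + Kρ^(K+1)] / [(1−ρ)(1−ρ^(K+1))]
Numerator: 2.6592·(1 − 4·18.803852 + 3·50.002966) = 201.549094
Denominator: (-1.6592)·(-49.002966) = 81.305104
L = 201.549094/81.305104 = 2.4789

Final: 2.4789


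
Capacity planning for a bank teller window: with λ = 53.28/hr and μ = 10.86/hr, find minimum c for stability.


Stability requires cμ > λ ⇔ c > λ/μ.
λ/μ = 53.28/10.86 = 4.9061
Minimum integer c = ⌊4.9061⌋ + 1 = 5
Check: 5·10.86 = 54.30 > 53.28, while 4·10.86 = 43.44 ≤ 53.28

Final: 5 servers


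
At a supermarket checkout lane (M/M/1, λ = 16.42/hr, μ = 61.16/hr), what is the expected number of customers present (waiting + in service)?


ρ = λ/μ = 16.42/61.16 = 0.2685
L = ρ/(1−ρ) = 0.2685/(1 − 0.2685) = 0.2685/0.7315 = 0.3670

Final: 0.3670


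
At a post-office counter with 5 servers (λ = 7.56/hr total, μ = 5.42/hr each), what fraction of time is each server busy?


ρ = λ/(cμ) = 7.56/(5·5.42) = 7.56/27.10 = 0.2790

Final: 0.2790


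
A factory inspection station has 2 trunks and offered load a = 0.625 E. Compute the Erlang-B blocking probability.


B(c,a) = (a^c/c!) / Σ_{k=0}^{c} a^k/k!
a^2/2! = 0.195312
Σ terms (k=0..2): 1.00000 + 0.62500 + 0.19531 = 1.820312
B = 0.195312/1.820312 = 0.107296

Final: 0.107296


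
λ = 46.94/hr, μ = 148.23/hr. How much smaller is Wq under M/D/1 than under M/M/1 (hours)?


ρ = 46.94/148.23 = 0.3167
Wq(M/M/1) = ρ/(μ−λ) = 0.3167/101.29 = 0.003126 hr
Wq(M/D/1) = ρ/(2(μ−λ)) = 0.001563 hr
Savings = 0.003126 − 0.001563 = 0.001563 hr

Final: 0.001563 hr
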